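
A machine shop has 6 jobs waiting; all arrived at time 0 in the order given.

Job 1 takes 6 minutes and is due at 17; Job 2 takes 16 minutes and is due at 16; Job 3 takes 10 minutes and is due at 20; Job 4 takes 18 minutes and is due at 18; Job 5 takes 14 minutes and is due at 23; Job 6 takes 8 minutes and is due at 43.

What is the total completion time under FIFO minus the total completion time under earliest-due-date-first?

FIFO (arrival order): Job 1 Job 2 Job 3 Job 4 Job 5 Job 6.
Job 1: 0→6
Job 2: 6→22
Job 3: 22→32
Job 4: 32→50
Job 5: 50→64
Job 6: 64→72
Sum = 6+22+32+50+64+72 = 246.
EDD (increasing due date): Job 2 Job 1 Job 4 Job 3 Job 5 Job 6.
Job 2: 0→16
Job 1: 16→22
Job 4: 22→40
Job 3: 40→50
Job 5: 50→64
Job 6: 64→72
Sum = 16+22+40+50+64+72 = 264.
Difference = 246 − 264 = -18.

-18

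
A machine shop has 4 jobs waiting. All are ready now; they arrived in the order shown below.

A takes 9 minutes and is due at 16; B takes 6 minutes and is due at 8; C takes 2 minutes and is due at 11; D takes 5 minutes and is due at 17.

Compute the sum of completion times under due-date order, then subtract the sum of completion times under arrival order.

-10

EDD (increasing due date): B C A D.
B: 0→6
C: 6→8
A: 8→17
D: 17→22
Sum = 6+8+17+22 = 53.
FIFO (arrival order): A B C D.
A: 0→9
B: 9→15
C: 15→17
D: 17→22
Sum = 9+15+17+22 = 63.
Difference = 53 − 63 = -10.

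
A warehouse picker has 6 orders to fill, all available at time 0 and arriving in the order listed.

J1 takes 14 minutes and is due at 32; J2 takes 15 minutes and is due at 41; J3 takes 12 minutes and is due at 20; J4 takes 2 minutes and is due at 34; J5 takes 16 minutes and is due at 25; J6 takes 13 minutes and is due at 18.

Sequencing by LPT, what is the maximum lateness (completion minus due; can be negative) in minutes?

LPT (decreasing processing time): J5 J2 J1 J6 J3 J4.
J5: 0→16, due 25, lateness -9
J2: 16→31, due 41, lateness -10
J1: 31→45, due 32, lateness 13
J6: 45→58, due 18, lateness 40
J3: 58→70, due 20, lateness 50
J4: 70→72, due 34, lateness 38
Maximum = 50.

50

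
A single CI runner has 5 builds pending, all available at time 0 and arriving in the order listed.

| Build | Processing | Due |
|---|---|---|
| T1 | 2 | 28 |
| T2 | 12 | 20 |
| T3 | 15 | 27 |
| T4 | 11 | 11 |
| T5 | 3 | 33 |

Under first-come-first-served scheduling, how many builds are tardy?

3

FIFO (arrival order): T1 T2 T3 T4 T5.
T1: 0→2, due 28, tardiness 0
T2: 2→14, due 20, tardiness 0
T3: 14→29, due 27, tardiness 2
T4: 29→40, due 11, tardiness 29
T5: 40→43, due 33, tardiness 10
Late builds: 3.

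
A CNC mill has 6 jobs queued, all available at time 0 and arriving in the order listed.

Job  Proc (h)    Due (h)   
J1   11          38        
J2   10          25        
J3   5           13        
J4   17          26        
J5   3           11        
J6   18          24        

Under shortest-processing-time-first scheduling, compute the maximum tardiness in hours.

40

SPT (increasing processing time): J5 J3 J2 J1 J4 J6.
J5: 0→3, due 11, tardiness 0
J3: 3→8, due 13, tardiness 0
J2: 8→18, due 25, tardiness 0
J1: 18→29, due 38, tardiness 0
J4: 29→46, due 26, tardiness 20
J6: 46→64, due 24, tardiness 40
Maximum = 40.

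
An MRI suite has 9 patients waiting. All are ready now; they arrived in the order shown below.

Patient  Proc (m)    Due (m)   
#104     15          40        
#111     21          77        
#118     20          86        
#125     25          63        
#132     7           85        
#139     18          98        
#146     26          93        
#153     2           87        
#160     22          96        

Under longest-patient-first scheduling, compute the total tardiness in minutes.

324

LPT (decreasing processing time): #146 #125 #160 #111 #118 #139 #104 #132 #153.
#146: 0→26, due 93, tardiness 0
#125: 26→51, due 63, tardiness 0
#160: 51→73, due 96, tardiness 0
#111: 73→94, due 77, tardiness 17
#118: 94→114, due 86, tardiness 28
#139: 114→132, due 98, tardiness 34
#104: 132→147, due 40, tardiness 107
#132: 147→154, due 85, tardiness 69
#153: 154→156, due 87, tardiness 69
Sum = 0+0+0+17+28+34+107+69+69 = 324.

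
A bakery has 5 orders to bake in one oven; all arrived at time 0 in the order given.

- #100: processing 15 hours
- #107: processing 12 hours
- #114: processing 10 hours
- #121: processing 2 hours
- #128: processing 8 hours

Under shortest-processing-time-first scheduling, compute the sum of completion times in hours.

SPT (increasing processing time): #121 #128 #114 #107 #100.
#121: 0→2
#128: 2→10
#114: 10→20
#107: 20→32
#100: 32→47
Sum = 2+10+20+32+47 = 111.

111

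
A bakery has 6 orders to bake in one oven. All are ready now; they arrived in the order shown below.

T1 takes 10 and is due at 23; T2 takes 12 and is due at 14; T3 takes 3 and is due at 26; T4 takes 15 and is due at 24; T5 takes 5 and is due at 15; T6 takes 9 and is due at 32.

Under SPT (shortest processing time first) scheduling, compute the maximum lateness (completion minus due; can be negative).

30

SPT (increasing processing time): T3 T5 T6 T1 T2 T4.
T3: 0→3, due 26, lateness -23
T5: 3→8, due 15, lateness -7
T6: 8→17, due 32, lateness -15
T1: 17→27, due 23, lateness 4
T2: 27→39, due 14, lateness 25
T4: 39→54, due 24, lateness 30
Maximum = 30.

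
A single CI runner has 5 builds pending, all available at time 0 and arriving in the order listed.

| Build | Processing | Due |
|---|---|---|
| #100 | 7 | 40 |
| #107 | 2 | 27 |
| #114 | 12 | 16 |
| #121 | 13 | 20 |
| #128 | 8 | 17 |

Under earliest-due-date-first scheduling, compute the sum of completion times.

EDD (increasing due date): #114 #128 #121 #107 #100.
#114: 0→12
#128: 12→20
#121: 20→33
#107: 33→35
#100: 35→42
Sum = 12+20+33+35+42 = 142.

142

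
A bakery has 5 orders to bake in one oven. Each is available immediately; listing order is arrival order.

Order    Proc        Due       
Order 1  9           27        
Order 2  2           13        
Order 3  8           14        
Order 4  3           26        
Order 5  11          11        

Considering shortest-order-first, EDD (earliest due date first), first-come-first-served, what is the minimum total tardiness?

13

SPT (increasing processing time): Order 2 Order 4 Order 3 Order 1 Order 5.
Order 2: 0→2, due 13, tardiness 0
Order 4: 2→5, due 26, tardiness 0
Order 3: 5→13, due 14, tardiness 0
Order 1: 13→22, due 27, tardiness 0
Order 5: 22→33, due 11, tardiness 22
Sum = 0+0+0+0+22 = 22.
EDD (increasing due date): Order 5 Order 2 Order 3 Order 4 Order 1.
Order 5: 0→11, due 11, tardiness 0
Order 2: 11→13, due 13, tardiness 0
Order 3: 13→21, due 14, tardiness 7
Order 4: 21→24, due 26, tardiness 0
Order 1: 24→33, due 27, tardiness 6
Sum = 0+0+7+0+6 = 13.
FIFO (arrival order): Order 1 Order 2 Order 3 Order 4 Order 5.
Order 1: 0→9, due 27, tardiness 0
Order 2: 9→11, due 13, tardiness 0
Order 3: 11→19, due 14, tardiness 5
Order 4: 19→22, due 26, tardiness 0
Order 5: 22→33, due 11, tardiness 22
Sum = 0+0+5+0+22 = 27.
SPT 22, EDD 13, FIFO 27 → minimum 13.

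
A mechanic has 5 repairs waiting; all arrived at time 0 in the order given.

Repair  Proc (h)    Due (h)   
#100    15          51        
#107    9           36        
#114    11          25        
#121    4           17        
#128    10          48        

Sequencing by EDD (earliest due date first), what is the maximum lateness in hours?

EDD (increasing due date): #121 #114 #107 #128 #100.
#121: 0→4, due 17, lateness -13
#114: 4→15, due 25, lateness -10
#107: 15→24, due 36, lateness -12
#128: 24→34, due 48, lateness -14
#100: 34→49, due 51, lateness -2
Maximum = -2.

-2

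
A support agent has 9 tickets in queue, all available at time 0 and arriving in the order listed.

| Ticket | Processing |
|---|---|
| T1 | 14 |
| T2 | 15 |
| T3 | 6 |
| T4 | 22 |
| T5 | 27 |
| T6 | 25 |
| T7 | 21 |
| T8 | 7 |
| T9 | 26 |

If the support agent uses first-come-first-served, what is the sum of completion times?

758

FIFO (arrival order): T1 T2 T3 T4 T5 T6 T7 T8 T9.
T1: 0→14
T2: 14→29
T3: 29→35
T4: 35→57
T5: 57→84
T6: 84→109
T7: 109→130
T8: 130→137
T9: 137→163
Sum = 14+29+35+57+84+109+130+137+163 = 758.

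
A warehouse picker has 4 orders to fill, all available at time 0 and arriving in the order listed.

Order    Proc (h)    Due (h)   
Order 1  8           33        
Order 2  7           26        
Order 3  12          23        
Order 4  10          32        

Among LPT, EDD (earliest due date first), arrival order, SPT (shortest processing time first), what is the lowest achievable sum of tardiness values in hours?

4

LPT (decreasing processing time): Order 3 Order 4 Order 1 Order 2.
Order 3: 0→12, due 23, tardiness 0
Order 4: 12→22, due 32, tardiness 0
Order 1: 22→30, due 33, tardiness 0
Order 2: 30→37, due 26, tardiness 11
Sum = 0+0+0+11 = 11.
EDD (increasing due date): Order 3 Order 2 Order 4 Order 1.
Order 3: 0→12, due 23, tardiness 0
Order 2: 12→19, due 26, tardiness 0
Order 4: 19→29, due 32, tardiness 0
Order 1: 29→37, due 33, tardiness 4
Sum = 0+0+0+4 = 4.
FIFO (arrival order): Order 1 Order 2 Order 3 Order 4.
Order 1: 0→8, due 33, tardiness 0
Order 2: 8→15, due 26, tardiness 0
Order 3: 15→27, due 23, tardiness 4
Order 4: 27→37, due 32, tardiness 5
Sum = 0+0+4+5 = 9.
SPT (increasing processing time): Order 2 Order 1 Order 4 Order 3.
Order 2: 0→7, due 26, tardiness 0
Order 1: 7→15, due 33, tardiness 0
Order 4: 15→25, due 32, tardiness 0
Order 3: 25→37, due 23, tardiness 14
Sum = 0+0+0+14 = 14.
LPT 11, EDD 4, FIFO 9, SPT 14 → minimum 4.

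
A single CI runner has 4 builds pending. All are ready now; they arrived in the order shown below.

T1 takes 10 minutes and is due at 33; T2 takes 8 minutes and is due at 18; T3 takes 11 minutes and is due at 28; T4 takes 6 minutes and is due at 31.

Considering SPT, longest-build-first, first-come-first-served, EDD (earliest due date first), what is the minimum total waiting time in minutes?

SPT (increasing processing time): T4 T2 T1 T3.
T4: waits 0, runs 0→6
T2: waits 6, runs 6→14
T1: waits 14, runs 14→24
T3: waits 24, runs 24→35
Sum = 0+6+14+24 = 44.
LPT (decreasing processing time): T3 T1 T2 T4.
T3: waits 0, runs 0→11
T1: waits 11, runs 11→21
T2: waits 21, runs 21→29
T4: waits 29, runs 29→35
Sum = 0+11+21+29 = 61.
FIFO (arrival order): T1 T2 T3 T4.
T1: waits 0, runs 0→10
T2: waits 10, runs 10→18
T3: waits 18, runs 18→29
T4: waits 29, runs 29→35
Sum = 0+10+18+29 = 57.
EDD (increasing due date): T2 T3 T4 T1.
T2: waits 0, runs 0→8
T3: waits 8, runs 8→19
T4: waits 19, runs 19→25
T1: waits 25, runs 25→35
Sum = 0+8+19+25 = 52.
SPT 44, LPT 61, FIFO 57, EDD 52 → minimum 44.

44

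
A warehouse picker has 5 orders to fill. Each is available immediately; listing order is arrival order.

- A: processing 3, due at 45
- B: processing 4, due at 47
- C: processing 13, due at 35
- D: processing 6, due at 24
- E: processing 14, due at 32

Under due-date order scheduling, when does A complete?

36

EDD (increasing due date): D E C A B.
D: 0→6
E: 6→20
C: 20→33
A: 33→36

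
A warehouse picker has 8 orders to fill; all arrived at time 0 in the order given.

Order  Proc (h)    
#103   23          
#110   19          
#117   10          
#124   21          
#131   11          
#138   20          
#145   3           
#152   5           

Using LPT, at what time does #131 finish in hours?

94

LPT (decreasing processing time): #103 #124 #138 #110 #131 #117 #152 #145.
#103: 0→23
#124: 23→44
#138: 44→64
#110: 64→83
#131: 83→94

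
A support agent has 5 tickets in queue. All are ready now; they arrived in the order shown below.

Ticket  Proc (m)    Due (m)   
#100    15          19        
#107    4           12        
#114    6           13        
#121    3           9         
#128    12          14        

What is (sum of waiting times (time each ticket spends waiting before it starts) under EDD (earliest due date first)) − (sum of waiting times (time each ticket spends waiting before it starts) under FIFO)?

EDD (increasing due date): #121 #107 #114 #128 #100.
#121: waits 0, runs 0→3
#107: waits 3, runs 3→7
#114: waits 7, runs 7→13
#128: waits 13, runs 13→25
#100: waits 25, runs 25→40
Sum = 0+3+7+13+25 = 48.
FIFO (arrival order): #100 #107 #114 #121 #128.
#100: waits 0, runs 0→15
#107: waits 15, runs 15→19
#114: waits 19, runs 19→25
#121: waits 25, runs 25→28
#128: waits 28, runs 28→40
Sum = 0+15+19+25+28 = 87.
Difference = 48 − 87 = -39.

-39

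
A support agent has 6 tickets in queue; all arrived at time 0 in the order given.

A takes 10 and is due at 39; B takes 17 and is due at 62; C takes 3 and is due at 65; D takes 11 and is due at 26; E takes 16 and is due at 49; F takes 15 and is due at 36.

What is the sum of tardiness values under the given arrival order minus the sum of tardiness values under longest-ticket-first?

-23

FIFO (arrival order): A B C D E F.
A: 0→10, due 39, tardiness 0
B: 10→27, due 62, tardiness 0
C: 27→30, due 65, tardiness 0
D: 30→41, due 26, tardiness 15
E: 41→57, due 49, tardiness 8
F: 57→72, due 36, tardiness 36
Sum = 0+0+0+15+8+36 = 59.
LPT (decreasing processing time): B E F D A C.
B: 0→17, due 62, tardiness 0
E: 17→33, due 49, tardiness 0
F: 33→48, due 36, tardiness 12
D: 48→59, due 26, tardiness 33
A: 59→69, due 39, tardiness 30
C: 69→72, due 65, tardiness 7
Sum = 0+0+12+33+30+7 = 82.
Difference = 59 − 82 = -23.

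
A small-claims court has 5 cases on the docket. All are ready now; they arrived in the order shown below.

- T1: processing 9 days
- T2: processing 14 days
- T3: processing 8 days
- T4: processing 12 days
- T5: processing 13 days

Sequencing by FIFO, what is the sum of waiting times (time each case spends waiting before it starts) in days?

106

FIFO (arrival order): T1 T2 T3 T4 T5.
T1: waits 0, runs 0→9
T2: waits 9, runs 9→23
T3: waits 23, runs 23→31
T4: waits 31, runs 31→43
T5: waits 43, runs 43→56
Sum = 0+9+23+31+43 = 106.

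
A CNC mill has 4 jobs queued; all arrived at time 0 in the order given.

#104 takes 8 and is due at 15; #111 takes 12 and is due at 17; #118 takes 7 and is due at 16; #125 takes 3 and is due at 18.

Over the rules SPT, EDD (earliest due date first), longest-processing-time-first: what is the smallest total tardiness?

SPT (increasing processing time): #125 #118 #104 #111.
#125: 0→3, due 18, tardiness 0
#118: 3→10, due 16, tardiness 0
#104: 10→18, due 15, tardiness 3
#111: 18→30, due 17, tardiness 13
Sum = 0+0+3+13 = 16.
EDD (increasing due date): #104 #118 #111 #125.
#104: 0→8, due 15, tardiness 0
#118: 8→15, due 16, tardiness 0
#111: 15→27, due 17, tardiness 10
#125: 27→30, due 18, tardiness 12
Sum = 0+0+10+12 = 22.
LPT (decreasing processing time): #111 #104 #118 #125.
#111: 0→12, due 17, tardiness 0
#104: 12→20, due 15, tardiness 5
#118: 20→27, due 16, tardiness 11
#125: 27→30, due 18, tardiness 12
Sum = 0+5+11+12 = 28.
SPT 16, EDD 22, LPT 28 → minimum 16.

16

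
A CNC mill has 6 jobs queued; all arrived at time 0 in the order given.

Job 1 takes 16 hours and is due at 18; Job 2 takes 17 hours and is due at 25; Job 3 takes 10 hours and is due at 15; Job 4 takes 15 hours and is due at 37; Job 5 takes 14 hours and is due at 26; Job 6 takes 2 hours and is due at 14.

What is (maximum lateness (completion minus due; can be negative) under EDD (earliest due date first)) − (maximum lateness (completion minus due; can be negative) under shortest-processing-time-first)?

-12

EDD (increasing due date): Job 6 Job 3 Job 1 Job 2 Job 5 Job 4.
Job 6: 0→2, due 14, lateness -12
Job 3: 2→12, due 15, lateness -3
Job 1: 12→28, due 18, lateness 10
Job 2: 28→45, due 25, lateness 20
Job 5: 45→59, due 26, lateness 33
Job 4: 59→74, due 37, lateness 37
Maximum = 37.
SPT (increasing processing time): Job 6 Job 3 Job 5 Job 4 Job 1 Job 2.
Job 6: 0→2, due 14, lateness -12
Job 3: 2→12, due 15, lateness -3
Job 5: 12→26, due 26, lateness 0
Job 4: 26→41, due 37, lateness 4
Job 1: 41→57, due 18, lateness 39
Job 2: 57→74, due 25, lateness 49
Maximum = 49.
Difference = 37 − 49 = -12.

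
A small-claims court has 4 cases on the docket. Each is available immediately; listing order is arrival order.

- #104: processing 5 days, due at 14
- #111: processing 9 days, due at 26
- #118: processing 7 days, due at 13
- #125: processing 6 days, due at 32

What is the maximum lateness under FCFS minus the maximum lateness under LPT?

FIFO (arrival order): #104 #111 #118 #125.
#104: 0→5, due 14, lateness -9
#111: 5→14, due 26, lateness -12
#118: 14→21, due 13, lateness 8
#125: 21→27, due 32, lateness -5
Maximum = 8.
LPT (decreasing processing time): #111 #118 #125 #104.
#111: 0→9, due 26, lateness -17
#118: 9→16, due 13, lateness 3
#125: 16→22, due 32, lateness -10
#104: 22→27, due 14, lateness 13
Maximum = 13.
Difference = 8 − 13 = -5.

-5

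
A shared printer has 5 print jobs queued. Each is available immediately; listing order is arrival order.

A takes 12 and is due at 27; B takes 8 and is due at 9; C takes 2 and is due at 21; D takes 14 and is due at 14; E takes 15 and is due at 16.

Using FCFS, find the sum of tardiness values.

FIFO (arrival order): A B C D E.
A: 0→12, due 27, tardiness 0
B: 12→20, due 9, tardiness 11
C: 20→22, due 21, tardiness 1
D: 22→36, due 14, tardiness 22
E: 36→51, due 16, tardiness 35
Sum = 0+11+1+22+35 = 69.

69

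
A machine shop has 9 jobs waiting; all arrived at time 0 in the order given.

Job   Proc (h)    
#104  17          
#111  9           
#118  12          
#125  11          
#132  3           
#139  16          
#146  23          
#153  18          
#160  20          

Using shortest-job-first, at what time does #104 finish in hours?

68

SPT (increasing processing time): #132 #111 #125 #118 #139 #104 #153 #160 #146.
#132: 0→3
#111: 3→12
#125: 12→23
#118: 23→35
#139: 35→51
#104: 51→68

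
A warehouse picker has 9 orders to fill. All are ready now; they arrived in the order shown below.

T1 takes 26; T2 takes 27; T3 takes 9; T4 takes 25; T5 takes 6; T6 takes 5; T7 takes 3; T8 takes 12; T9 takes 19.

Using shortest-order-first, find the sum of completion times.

453

SPT (increasing processing time): T7 T6 T5 T3 T8 T9 T4 T1 T2.
T7: 0→3
T6: 3→8
T5: 8→14
T3: 14→23
T8: 23→35
T9: 35→54
T4: 54→79
T1: 79→105
T2: 105→132
Sum = 3+8+14+23+35+54+79+105+132 = 453.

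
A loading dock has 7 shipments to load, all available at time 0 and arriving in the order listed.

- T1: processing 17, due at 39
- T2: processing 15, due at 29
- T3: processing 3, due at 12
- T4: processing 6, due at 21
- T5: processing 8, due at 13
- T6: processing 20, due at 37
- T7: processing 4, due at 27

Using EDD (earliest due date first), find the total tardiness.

EDD (increasing due date): T3 T5 T4 T7 T2 T6 T1.
T3: 0→3, due 12, tardiness 0
T5: 3→11, due 13, tardiness 0
T4: 11→17, due 21, tardiness 0
T7: 17→21, due 27, tardiness 0
T2: 21→36, due 29, tardiness 7
T6: 36→56, due 37, tardiness 19
T1: 56→73, due 39, tardiness 34
Sum = 0+0+0+0+7+19+34 = 60.

60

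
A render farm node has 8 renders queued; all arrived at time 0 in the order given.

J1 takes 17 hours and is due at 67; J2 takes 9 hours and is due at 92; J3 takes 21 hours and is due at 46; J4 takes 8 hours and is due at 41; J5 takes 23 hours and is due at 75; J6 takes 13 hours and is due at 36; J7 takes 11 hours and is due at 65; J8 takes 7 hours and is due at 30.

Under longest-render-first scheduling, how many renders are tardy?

LPT (decreasing processing time): J5 J3 J1 J6 J7 J2 J4 J8.
J5: 0→23, due 75, tardiness 0
J3: 23→44, due 46, tardiness 0
J1: 44→61, due 67, tardiness 0
J6: 61→74, due 36, tardiness 38
J7: 74→85, due 65, tardiness 20
J2: 85→94, due 92, tardiness 2
J4: 94→102, due 41, tardiness 61
J8: 102→109, due 30, tardiness 79
Late renders: 5.

5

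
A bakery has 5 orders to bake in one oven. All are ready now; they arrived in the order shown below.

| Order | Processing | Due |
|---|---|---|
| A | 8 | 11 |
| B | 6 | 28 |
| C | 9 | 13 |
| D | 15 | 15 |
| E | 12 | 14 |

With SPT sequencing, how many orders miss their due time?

4

SPT (increasing processing time): B A C E D.
B: 0→6, due 28, tardiness 0
A: 6→14, due 11, tardiness 3
C: 14→23, due 13, tardiness 10
E: 23→35, due 14, tardiness 21
D: 35→50, due 15, tardiness 35
Late orders: 4.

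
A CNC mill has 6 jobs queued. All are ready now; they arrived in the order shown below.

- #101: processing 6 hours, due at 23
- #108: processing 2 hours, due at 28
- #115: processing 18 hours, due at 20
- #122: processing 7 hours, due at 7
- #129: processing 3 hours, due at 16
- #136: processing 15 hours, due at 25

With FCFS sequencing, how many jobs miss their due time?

4

FIFO (arrival order): #101 #108 #115 #122 #129 #136.
#101: 0→6, due 23, tardiness 0
#108: 6→8, due 28, tardiness 0
#115: 8→26, due 20, tardiness 6
#122: 26→33, due 7, tardiness 26
#129: 33→36, due 16, tardiness 20
#136: 36→51, due 25, tardiness 26
Late jobs: 4.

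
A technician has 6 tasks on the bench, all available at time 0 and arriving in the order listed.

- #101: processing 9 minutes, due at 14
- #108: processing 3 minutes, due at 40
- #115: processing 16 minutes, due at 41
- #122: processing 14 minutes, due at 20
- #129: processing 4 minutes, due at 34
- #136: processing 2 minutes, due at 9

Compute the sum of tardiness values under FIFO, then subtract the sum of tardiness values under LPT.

FIFO (arrival order): #101 #108 #115 #122 #129 #136.
#101: 0→9, due 14, tardiness 0
#108: 9→12, due 40, tardiness 0
#115: 12→28, due 41, tardiness 0
#122: 28→42, due 20, tardiness 22
#129: 42→46, due 34, tardiness 12
#136: 46→48, due 9, tardiness 39
Sum = 0+0+0+22+12+39 = 73.
LPT (decreasing processing time): #115 #122 #101 #129 #108 #136.
#115: 0→16, due 41, tardiness 0
#122: 16→30, due 20, tardiness 10
#101: 30→39, due 14, tardiness 25
#129: 39→43, due 34, tardiness 9
#108: 43→46, due 40, tardiness 6
#136: 46→48, due 9, tardiness 39
Sum = 0+10+25+9+6+39 = 89.
Difference = 73 − 89 = -16.

-16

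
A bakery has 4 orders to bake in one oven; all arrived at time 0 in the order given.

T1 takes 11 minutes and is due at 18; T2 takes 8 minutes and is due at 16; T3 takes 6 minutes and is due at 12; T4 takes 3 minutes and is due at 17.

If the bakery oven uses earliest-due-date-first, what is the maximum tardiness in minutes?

10

EDD (increasing due date): T3 T2 T4 T1.
T3: 0→6, due 12, tardiness 0
T2: 6→14, due 16, tardiness 0
T4: 14→17, due 17, tardiness 0
T1: 17→28, due 18, tardiness 10
Maximum = 10.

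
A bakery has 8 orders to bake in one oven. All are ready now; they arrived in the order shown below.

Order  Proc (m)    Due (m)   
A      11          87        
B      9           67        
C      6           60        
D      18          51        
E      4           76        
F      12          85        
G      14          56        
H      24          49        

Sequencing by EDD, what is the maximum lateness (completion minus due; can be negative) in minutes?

EDD (increasing due date): H D G C B E F A.
H: 0→24, due 49, lateness -25
D: 24→42, due 51, lateness -9
G: 42→56, due 56, lateness 0
C: 56→62, due 60, lateness 2
B: 62→71, due 67, lateness 4
E: 71→75, due 76, lateness -1
F: 75→87, due 85, lateness 2
A: 87→98, due 87, lateness 11
Maximum = 11.

11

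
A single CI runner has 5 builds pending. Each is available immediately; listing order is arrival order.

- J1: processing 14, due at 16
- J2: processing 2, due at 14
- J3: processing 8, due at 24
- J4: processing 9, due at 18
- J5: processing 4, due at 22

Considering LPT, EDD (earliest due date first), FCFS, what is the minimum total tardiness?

27

LPT (decreasing processing time): J1 J4 J3 J5 J2.
J1: 0→14, due 16, tardiness 0
J4: 14→23, due 18, tardiness 5
J3: 23→31, due 24, tardiness 7
J5: 31→35, due 22, tardiness 13
J2: 35→37, due 14, tardiness 23
Sum = 0+5+7+13+23 = 48.
EDD (increasing due date): J2 J1 J4 J5 J3.
J2: 0→2, due 14, tardiness 0
J1: 2→16, due 16, tardiness 0
J4: 16→25, due 18, tardiness 7
J5: 25→29, due 22, tardiness 7
J3: 29→37, due 24, tardiness 13
Sum = 0+0+7+7+13 = 27.
FIFO (arrival order): J1 J2 J3 J4 J5.
J1: 0→14, due 16, tardiness 0
J2: 14→16, due 14, tardiness 2
J3: 16→24, due 24, tardiness 0
J4: 24→33, due 18, tardiness 15
J5: 33→37, due 22, tardiness 15
Sum = 0+2+0+15+15 = 32.
LPT 48, EDD 27, FIFO 32 → minimum 27.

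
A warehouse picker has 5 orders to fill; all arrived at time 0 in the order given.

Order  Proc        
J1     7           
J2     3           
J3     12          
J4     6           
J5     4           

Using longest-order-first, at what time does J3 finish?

LPT (decreasing processing time): J3 J1 J4 J5 J2.
J3: 0→12

12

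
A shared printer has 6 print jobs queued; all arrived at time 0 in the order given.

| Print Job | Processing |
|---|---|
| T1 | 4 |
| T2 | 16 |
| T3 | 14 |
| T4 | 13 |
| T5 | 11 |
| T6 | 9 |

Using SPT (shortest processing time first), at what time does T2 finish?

67

SPT (increasing processing time): T1 T6 T5 T4 T3 T2.
T1: 0→4
T6: 4→13
T5: 13→24
T4: 24→37
T3: 37→51
T2: 51→67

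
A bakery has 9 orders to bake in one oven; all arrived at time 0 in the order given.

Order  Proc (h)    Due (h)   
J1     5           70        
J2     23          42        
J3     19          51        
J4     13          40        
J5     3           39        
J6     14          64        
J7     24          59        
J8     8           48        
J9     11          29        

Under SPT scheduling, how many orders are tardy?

3

SPT (increasing processing time): J5 J1 J8 J9 J4 J6 J3 J2 J7.
J5: 0→3, due 39, tardiness 0
J1: 3→8, due 70, tardiness 0
J8: 8→16, due 48, tardiness 0
J9: 16→27, due 29, tardiness 0
J4: 27→40, due 40, tardiness 0
J6: 40→54, due 64, tardiness 0
J3: 54→73, due 51, tardiness 22
J2: 73→96, due 42, tardiness 54
J7: 96→120, due 59, tardiness 61
Late orders: 3.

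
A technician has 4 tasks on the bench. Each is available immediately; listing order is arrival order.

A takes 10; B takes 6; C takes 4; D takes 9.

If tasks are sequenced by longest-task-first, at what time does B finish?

LPT (decreasing processing time): A D B C.
A: 0→10
D: 10→19
B: 19→25

25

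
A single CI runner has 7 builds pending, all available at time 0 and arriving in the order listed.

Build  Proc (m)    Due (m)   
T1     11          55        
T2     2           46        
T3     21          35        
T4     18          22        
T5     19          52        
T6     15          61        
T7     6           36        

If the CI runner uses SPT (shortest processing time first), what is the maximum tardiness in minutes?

SPT (increasing processing time): T2 T7 T1 T6 T4 T5 T3.
T2: 0→2, due 46, tardiness 0
T7: 2→8, due 36, tardiness 0
T1: 8→19, due 55, tardiness 0
T6: 19→34, due 61, tardiness 0
T4: 34→52, due 22, tardiness 30
T5: 52→71, due 52, tardiness 19
T3: 71→92, due 35, tardiness 57
Maximum = 57.

57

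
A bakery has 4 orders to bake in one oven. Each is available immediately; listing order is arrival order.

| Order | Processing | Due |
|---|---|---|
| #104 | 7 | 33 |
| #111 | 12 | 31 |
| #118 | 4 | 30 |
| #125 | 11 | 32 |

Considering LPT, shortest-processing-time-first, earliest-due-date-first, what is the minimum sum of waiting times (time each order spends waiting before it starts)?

LPT (decreasing processing time): #111 #125 #104 #118.
#111: waits 0, runs 0→12
#125: waits 12, runs 12→23
#104: waits 23, runs 23→30
#118: waits 30, runs 30→34
Sum = 0+12+23+30 = 65.
SPT (increasing processing time): #118 #104 #125 #111.
#118: waits 0, runs 0→4
#104: waits 4, runs 4→11
#125: waits 11, runs 11→22
#111: waits 22, runs 22→34
Sum = 0+4+11+22 = 37.
EDD (increasing due date): #118 #111 #125 #104.
#118: waits 0, runs 0→4
#111: waits 4, runs 4→16
#125: waits 16, runs 16→27
#104: waits 27, runs 27→34
Sum = 0+4+16+27 = 47.
LPT 65, SPT 37, EDD 47 → minimum 37.

37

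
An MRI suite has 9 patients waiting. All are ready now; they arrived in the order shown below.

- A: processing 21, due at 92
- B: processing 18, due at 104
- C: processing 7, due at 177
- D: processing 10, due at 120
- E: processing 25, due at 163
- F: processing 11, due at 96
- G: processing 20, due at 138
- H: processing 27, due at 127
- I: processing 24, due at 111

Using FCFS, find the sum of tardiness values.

FIFO (arrival order): A B C D E F G H I.
A: 0→21, due 92, tardiness 0
B: 21→39, due 104, tardiness 0
C: 39→46, due 177, tardiness 0
D: 46→56, due 120, tardiness 0
E: 56→81, due 163, tardiness 0
F: 81→92, due 96, tardiness 0
G: 92→112, due 138, tardiness 0
H: 112→139, due 127, tardiness 12
I: 139→163, due 111, tardiness 52
Sum = 0+0+0+0+0+0+0+12+52 = 64.

64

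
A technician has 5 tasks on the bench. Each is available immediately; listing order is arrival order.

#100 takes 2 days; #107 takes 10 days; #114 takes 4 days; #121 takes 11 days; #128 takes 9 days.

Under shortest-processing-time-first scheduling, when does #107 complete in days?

SPT (increasing processing time): #100 #114 #128 #107 #121.
#100: 0→2
#114: 2→6
#128: 6→15
#107: 15→25

25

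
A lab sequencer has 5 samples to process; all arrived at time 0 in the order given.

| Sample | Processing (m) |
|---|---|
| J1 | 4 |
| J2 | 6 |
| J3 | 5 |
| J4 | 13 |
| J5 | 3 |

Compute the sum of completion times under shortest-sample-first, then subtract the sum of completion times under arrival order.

SPT (increasing processing time): J5 J1 J3 J2 J4.
J5: 0→3
J1: 3→7
J3: 7→12
J2: 12→18
J4: 18→31
Sum = 3+7+12+18+31 = 71.
FIFO (arrival order): J1 J2 J3 J4 J5.
J1: 0→4
J2: 4→10
J3: 10→15
J4: 15→28
J5: 28→31
Sum = 4+10+15+28+31 = 88.
Difference = 71 − 88 = -17.

-17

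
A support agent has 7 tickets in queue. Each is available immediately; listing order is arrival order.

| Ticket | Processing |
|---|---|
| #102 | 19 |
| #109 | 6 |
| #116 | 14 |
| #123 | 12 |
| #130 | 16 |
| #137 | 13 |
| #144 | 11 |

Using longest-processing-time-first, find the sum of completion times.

LPT (decreasing processing time): #102 #130 #116 #137 #123 #144 #109.
#102: 0→19
#130: 19→35
#116: 35→49
#137: 49→62
#123: 62→74
#144: 74→85
#109: 85→91
Sum = 19+35+49+62+74+85+91 = 415.

415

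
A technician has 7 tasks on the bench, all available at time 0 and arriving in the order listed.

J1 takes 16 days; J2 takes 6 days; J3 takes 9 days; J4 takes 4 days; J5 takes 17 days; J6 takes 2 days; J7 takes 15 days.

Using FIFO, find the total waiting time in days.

210

FIFO (arrival order): J1 J2 J3 J4 J5 J6 J7.
J1: waits 0, runs 0→16
J2: waits 16, runs 16→22
J3: waits 22, runs 22→31
J4: waits 31, runs 31→35
J5: waits 35, runs 35→52
J6: waits 52, runs 52→54
J7: waits 54, runs 54→69
Sum = 0+16+22+31+35+52+54 = 210.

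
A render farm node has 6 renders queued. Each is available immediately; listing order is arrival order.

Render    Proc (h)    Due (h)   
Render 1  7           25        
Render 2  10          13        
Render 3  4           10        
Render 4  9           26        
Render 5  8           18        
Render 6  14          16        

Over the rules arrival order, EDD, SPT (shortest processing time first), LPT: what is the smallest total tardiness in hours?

64

FIFO (arrival order): Render 1 Render 2 Render 3 Render 4 Render 5 Render 6.
Render 1: 0→7, due 25, tardiness 0
Render 2: 7→17, due 13, tardiness 4
Render 3: 17→21, due 10, tardiness 11
Render 4: 21→30, due 26, tardiness 4
Render 5: 30→38, due 18, tardiness 20
Render 6: 38→52, due 16, tardiness 36
Sum = 0+4+11+4+20+36 = 75.
EDD (increasing due date): Render 3 Render 2 Render 6 Render 5 Render 1 Render 4.
Render 3: 0→4, due 10, tardiness 0
Render 2: 4→14, due 13, tardiness 1
Render 6: 14→28, due 16, tardiness 12
Render 5: 28→36, due 18, tardiness 18
Render 1: 36→43, due 25, tardiness 18
Render 4: 43→52, due 26, tardiness 26
Sum = 0+1+12+18+18+26 = 75.
SPT (increasing processing time): Render 3 Render 1 Render 5 Render 4 Render 2 Render 6.
Render 3: 0→4, due 10, tardiness 0
Render 1: 4→11, due 25, tardiness 0
Render 5: 11→19, due 18, tardiness 1
Render 4: 19→28, due 26, tardiness 2
Render 2: 28→38, due 13, tardiness 25
Render 6: 38→52, due 16, tardiness 36
Sum = 0+0+1+2+25+36 = 64.
LPT (decreasing processing time): Render 6 Render 2 Render 4 Render 5 Render 1 Render 3.
Render 6: 0→14, due 16, tardiness 0
Render 2: 14→24, due 13, tardiness 11
Render 4: 24→33, due 26, tardiness 7
Render 5: 33→41, due 18, tardiness 23
Render 1: 41→48, due 25, tardiness 23
Render 3: 48→52, due 10, tardiness 42
Sum = 0+11+7+23+23+42 = 106.
FIFO 75, EDD 75, SPT 64, LPT 106 → minimum 64.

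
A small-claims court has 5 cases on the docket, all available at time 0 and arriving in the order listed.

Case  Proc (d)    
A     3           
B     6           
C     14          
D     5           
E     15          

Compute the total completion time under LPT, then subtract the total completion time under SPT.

LPT (decreasing processing time): E C B D A.
E: 0→15
C: 15→29
B: 29→35
D: 35→40
A: 40→43
Sum = 15+29+35+40+43 = 162.
SPT (increasing processing time): A D B C E.
A: 0→3
D: 3→8
B: 8→14
C: 14→28
E: 28→43
Sum = 3+8+14+28+43 = 96.
Difference = 162 − 96 = 66.

66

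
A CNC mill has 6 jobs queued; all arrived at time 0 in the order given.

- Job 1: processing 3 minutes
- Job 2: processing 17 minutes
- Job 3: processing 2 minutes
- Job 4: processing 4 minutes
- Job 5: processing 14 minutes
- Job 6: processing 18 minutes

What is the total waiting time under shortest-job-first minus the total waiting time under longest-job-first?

-132

SPT (increasing processing time): Job 3 Job 1 Job 4 Job 5 Job 2 Job 6.
Job 3: waits 0, runs 0→2
Job 1: waits 2, runs 2→5
Job 4: waits 5, runs 5→9
Job 5: waits 9, runs 9→23
Job 2: waits 23, runs 23→40
Job 6: waits 40, runs 40→58
Sum = 0+2+5+9+23+40 = 79.
LPT (decreasing processing time): Job 6 Job 2 Job 5 Job 4 Job 1 Job 3.
Job 6: waits 0, runs 0→18
Job 2: waits 18, runs 18→35
Job 5: waits 35, runs 35→49
Job 4: waits 49, runs 49→53
Job 1: waits 53, runs 53→56
Job 3: waits 56, runs 56→58
Sum = 0+18+35+49+53+56 = 211.
Difference = 79 − 211 = -132.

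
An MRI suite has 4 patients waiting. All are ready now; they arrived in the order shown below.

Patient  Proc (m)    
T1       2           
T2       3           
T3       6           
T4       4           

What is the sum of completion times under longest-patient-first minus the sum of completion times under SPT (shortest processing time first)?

LPT (decreasing processing time): T3 T4 T2 T1.
T3: 0→6
T4: 6→10
T2: 10→13
T1: 13→15
Sum = 6+10+13+15 = 44.
SPT (increasing processing time): T1 T2 T4 T3.
T1: 0→2
T2: 2→5
T4: 5→9
T3: 9→15
Sum = 2+5+9+15 = 31.
Difference = 44 − 31 = 13.

13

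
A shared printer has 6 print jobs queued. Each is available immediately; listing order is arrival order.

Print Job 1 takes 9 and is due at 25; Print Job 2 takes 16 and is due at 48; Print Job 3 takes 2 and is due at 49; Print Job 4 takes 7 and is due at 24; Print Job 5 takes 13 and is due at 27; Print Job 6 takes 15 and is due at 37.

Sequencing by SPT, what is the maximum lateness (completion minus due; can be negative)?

SPT (increasing processing time): Print Job 3 Print Job 4 Print Job 1 Print Job 5 Print Job 6 Print Job 2.
Print Job 3: 0→2, due 49, lateness -47
Print Job 4: 2→9, due 24, lateness -15
Print Job 1: 9→18, due 25, lateness -7
Print Job 5: 18→31, due 27, lateness 4
Print Job 6: 31→46, due 37, lateness 9
Print Job 2: 46→62, due 48, lateness 14
Maximum = 14.

14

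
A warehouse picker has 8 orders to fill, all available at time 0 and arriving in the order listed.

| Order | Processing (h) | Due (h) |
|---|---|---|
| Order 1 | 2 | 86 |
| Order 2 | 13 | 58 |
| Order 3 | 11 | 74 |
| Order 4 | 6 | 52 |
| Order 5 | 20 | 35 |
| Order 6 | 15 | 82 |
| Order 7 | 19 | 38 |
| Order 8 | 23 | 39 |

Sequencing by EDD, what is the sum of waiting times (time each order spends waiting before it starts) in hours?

469

EDD (increasing due date): Order 5 Order 7 Order 8 Order 4 Order 2 Order 3 Order 6 Order 1.
Order 5: waits 0, runs 0→20
Order 7: waits 20, runs 20→39
Order 8: waits 39, runs 39→62
Order 4: waits 62, runs 62→68
Order 2: waits 68, runs 68→81
Order 3: waits 81, runs 81→92
Order 6: waits 92, runs 92→107
Order 1: waits 107, runs 107→109
Sum = 0+20+39+62+68+81+92+107 = 469.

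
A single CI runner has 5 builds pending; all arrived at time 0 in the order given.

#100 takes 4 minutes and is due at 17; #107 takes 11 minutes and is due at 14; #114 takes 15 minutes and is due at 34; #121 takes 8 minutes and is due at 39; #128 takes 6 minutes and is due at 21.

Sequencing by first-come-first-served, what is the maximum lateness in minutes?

23

FIFO (arrival order): #100 #107 #114 #121 #128.
#100: 0→4, due 17, lateness -13
#107: 4→15, due 14, lateness 1
#114: 15→30, due 34, lateness -4
#121: 30→38, due 39, lateness -1
#128: 38→44, due 21, lateness 23
Maximum = 23.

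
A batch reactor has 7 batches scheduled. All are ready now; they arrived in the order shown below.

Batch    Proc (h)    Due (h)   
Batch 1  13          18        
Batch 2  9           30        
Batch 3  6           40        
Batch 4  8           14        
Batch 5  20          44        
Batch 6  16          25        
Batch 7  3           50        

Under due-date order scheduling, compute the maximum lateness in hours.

EDD (increasing due date): Batch 4 Batch 1 Batch 6 Batch 2 Batch 3 Batch 5 Batch 7.
Batch 4: 0→8, due 14, lateness -6
Batch 1: 8→21, due 18, lateness 3
Batch 6: 21→37, due 25, lateness 12
Batch 2: 37→46, due 30, lateness 16
Batch 3: 46→52, due 40, lateness 12
Batch 5: 52→72, due 44, lateness 28
Batch 7: 72→75, due 50, lateness 25
Maximum = 28.

28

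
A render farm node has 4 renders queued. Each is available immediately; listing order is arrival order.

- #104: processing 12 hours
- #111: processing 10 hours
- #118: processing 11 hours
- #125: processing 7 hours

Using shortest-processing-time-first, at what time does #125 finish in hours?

SPT (increasing processing time): #125 #111 #118 #104.
#125: 0→7

7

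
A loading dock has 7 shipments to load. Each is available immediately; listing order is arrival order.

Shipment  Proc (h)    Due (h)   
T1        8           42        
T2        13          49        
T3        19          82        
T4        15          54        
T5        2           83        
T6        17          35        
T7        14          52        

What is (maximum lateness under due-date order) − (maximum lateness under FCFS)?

EDD (increasing due date): T6 T1 T2 T7 T4 T3 T5.
T6: 0→17, due 35, lateness -18
T1: 17→25, due 42, lateness -17
T2: 25→38, due 49, lateness -11
T7: 38→52, due 52, lateness 0
T4: 52→67, due 54, lateness 13
T3: 67→86, due 82, lateness 4
T5: 86→88, due 83, lateness 5
Maximum = 13.
FIFO (arrival order): T1 T2 T3 T4 T5 T6 T7.
T1: 0→8, due 42, lateness -34
T2: 8→21, due 49, lateness -28
T3: 21→40, due 82, lateness -42
T4: 40→55, due 54, lateness 1
T5: 55→57, due 83, lateness -26
T6: 57→74, due 35, lateness 39
T7: 74→88, due 52, lateness 36
Maximum = 39.
Difference = 13 − 39 = -26.

-26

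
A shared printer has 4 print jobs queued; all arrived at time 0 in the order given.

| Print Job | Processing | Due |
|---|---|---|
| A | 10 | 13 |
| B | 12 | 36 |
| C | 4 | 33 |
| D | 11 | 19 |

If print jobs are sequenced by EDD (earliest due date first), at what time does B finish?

EDD (increasing due date): A D C B.
A: 0→10
D: 10→21
C: 21→25
B: 25→37

37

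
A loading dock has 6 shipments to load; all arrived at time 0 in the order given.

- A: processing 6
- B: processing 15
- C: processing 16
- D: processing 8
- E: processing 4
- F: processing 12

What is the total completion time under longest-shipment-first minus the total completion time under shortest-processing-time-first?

LPT (decreasing processing time): C B F D A E.
C: 0→16
B: 16→31
F: 31→43
D: 43→51
A: 51→57
E: 57→61
Sum = 16+31+43+51+57+61 = 259.
SPT (increasing processing time): E A D F B C.
E: 0→4
A: 4→10
D: 10→18
F: 18→30
B: 30→45
C: 45→61
Sum = 4+10+18+30+45+61 = 168.
Difference = 259 − 168 = 91.

91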